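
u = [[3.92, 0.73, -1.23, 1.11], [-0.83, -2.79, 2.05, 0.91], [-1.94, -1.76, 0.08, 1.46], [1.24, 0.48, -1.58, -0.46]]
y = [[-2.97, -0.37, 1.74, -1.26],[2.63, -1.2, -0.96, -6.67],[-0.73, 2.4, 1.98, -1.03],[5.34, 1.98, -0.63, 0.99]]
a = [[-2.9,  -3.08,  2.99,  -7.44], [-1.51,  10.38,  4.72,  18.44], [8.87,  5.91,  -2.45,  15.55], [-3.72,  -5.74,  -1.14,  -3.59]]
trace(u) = 0.75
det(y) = 92.05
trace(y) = -1.20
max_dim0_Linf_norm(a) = 18.44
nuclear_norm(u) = 11.34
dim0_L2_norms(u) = [4.62, 3.41, 2.87, 2.1]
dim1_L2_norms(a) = [9.07, 21.73, 19.01, 7.81]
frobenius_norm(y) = 10.60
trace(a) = 1.44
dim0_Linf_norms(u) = [3.92, 2.79, 2.05, 1.46]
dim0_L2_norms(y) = [6.69, 3.36, 2.88, 6.94]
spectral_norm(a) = 29.22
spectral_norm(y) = 7.51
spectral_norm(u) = 5.70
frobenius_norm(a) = 31.26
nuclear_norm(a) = 45.48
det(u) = -25.53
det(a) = -2354.69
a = u @ y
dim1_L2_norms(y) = [3.68, 7.33, 3.36, 5.81]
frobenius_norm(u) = 6.75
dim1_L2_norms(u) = [4.32, 3.67, 3.0, 2.12]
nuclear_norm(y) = 18.15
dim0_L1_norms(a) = [17.0, 25.11, 11.3, 45.02]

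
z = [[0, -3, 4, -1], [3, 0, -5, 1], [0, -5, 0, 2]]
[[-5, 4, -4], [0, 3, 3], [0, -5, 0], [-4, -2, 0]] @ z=[[12, 35, -40, 1], [9, -15, -15, 9], [-15, 0, 25, -5], [-6, 12, -6, 2]]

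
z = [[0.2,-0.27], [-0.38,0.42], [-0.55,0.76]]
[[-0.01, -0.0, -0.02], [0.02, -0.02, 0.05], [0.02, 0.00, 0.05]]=z @ [[-0.08, 0.31, -0.33], [-0.03, 0.23, -0.17]]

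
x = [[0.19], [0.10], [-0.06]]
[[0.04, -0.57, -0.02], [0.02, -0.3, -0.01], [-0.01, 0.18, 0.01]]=x @ [[0.19, -2.98, -0.1]]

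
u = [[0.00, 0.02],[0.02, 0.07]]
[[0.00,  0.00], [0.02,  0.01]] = u @ [[0.32, 0.16], [0.16, 0.13]]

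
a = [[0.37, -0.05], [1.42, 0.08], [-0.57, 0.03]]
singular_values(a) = [1.58, 0.09]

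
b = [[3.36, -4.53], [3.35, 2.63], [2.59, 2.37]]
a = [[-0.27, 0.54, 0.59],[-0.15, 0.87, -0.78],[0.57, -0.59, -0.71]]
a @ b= [[2.43, 4.04], [0.39, 1.12], [-1.9, -5.82]]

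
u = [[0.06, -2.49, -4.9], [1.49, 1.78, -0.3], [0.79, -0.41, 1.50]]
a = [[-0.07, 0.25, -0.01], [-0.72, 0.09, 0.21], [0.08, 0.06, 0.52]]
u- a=[[0.13,-2.74,-4.89], [2.21,1.69,-0.51], [0.71,-0.47,0.98]]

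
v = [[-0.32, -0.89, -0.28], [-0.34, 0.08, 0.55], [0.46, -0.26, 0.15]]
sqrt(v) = [[0.29+0.52j, (-0.58+0.5j), -0.21-0.14j],[(-0.21+0.32j), (0.55+0.31j), 0.38-0.09j],[(0.31-0.17j), -0.20-0.16j, 0.58+0.05j]]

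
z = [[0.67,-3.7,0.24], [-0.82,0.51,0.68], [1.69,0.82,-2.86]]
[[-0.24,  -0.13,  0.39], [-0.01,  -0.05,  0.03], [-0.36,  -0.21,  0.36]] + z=[[0.43, -3.83, 0.63], [-0.83, 0.46, 0.71], [1.33, 0.61, -2.50]]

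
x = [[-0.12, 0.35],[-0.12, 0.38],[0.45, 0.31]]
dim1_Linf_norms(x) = [0.35, 0.38, 0.45]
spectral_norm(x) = 0.62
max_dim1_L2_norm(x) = 0.55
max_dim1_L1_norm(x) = 0.76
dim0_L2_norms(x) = [0.48, 0.6]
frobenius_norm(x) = 0.77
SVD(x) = [[-0.47, 0.49], [-0.52, 0.52], [-0.71, -0.7]] @ diag([0.6172471922927203, 0.4618505208471175]) @ [[-0.33, -0.94], [-0.94, 0.33]]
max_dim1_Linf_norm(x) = 0.45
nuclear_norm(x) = 1.08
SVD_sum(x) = [[0.1, 0.28], [0.10, 0.30], [0.14, 0.42]] + [[-0.22, 0.07],[-0.22, 0.08],[0.31, -0.11]]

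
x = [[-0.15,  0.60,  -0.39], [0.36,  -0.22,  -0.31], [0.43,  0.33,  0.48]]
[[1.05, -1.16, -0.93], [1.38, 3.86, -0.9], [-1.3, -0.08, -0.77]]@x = [[-0.98, 0.58, -0.50],[0.80, -0.32, -2.17],[-0.16, -1.02, 0.16]]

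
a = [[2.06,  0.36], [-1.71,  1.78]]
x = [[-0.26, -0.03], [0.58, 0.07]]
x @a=[[-0.48, -0.15], [1.08, 0.33]]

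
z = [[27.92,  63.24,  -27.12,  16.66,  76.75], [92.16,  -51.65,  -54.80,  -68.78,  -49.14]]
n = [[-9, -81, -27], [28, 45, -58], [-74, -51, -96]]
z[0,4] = 76.75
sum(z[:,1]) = 11.590000000000003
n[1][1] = 45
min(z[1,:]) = -68.78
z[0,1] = 63.24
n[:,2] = [-27, -58, -96]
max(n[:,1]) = 45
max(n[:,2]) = -27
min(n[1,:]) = -58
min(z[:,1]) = -51.65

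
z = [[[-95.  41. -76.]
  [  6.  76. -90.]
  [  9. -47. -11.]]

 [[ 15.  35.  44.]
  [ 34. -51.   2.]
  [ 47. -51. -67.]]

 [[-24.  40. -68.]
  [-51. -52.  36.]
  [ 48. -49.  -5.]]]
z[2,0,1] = 40.0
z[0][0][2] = -76.0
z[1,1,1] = -51.0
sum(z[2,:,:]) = -125.0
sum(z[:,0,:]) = -88.0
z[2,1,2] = 36.0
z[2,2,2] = -5.0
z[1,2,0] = 47.0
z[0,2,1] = -47.0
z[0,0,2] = -76.0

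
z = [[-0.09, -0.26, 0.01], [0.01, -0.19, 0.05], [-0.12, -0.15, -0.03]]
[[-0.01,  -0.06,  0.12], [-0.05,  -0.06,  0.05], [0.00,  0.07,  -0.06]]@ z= [[-0.01,  -0.0,  -0.01], [-0.00,  0.02,  -0.0], [0.01,  -0.0,  0.01]]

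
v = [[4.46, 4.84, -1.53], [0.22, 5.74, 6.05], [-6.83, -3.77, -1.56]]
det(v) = -195.26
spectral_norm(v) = 11.25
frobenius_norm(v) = 13.36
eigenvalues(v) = [(-3.26+0j), (5.95+4.94j), (5.95-4.94j)]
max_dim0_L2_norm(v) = 8.4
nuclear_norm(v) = 20.56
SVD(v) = [[-0.51, 0.45, 0.73], [-0.55, -0.83, 0.12], [0.66, -0.35, 0.67]] @ diag([11.247632526180382, 6.738356347882754, 2.576298951006518]) @ [[-0.61, -0.72, -0.32], [0.62, -0.19, -0.76], [-0.49, 0.67, -0.56]]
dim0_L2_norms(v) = [8.16, 8.4, 6.43]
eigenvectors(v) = [[(-0.46+0j),(-0.02+0.59j),(-0.02-0.59j)], [(0.5+0j),-0.61+0.00j,(-0.61-0j)], [-0.73+0.00j,-0.02-0.52j,-0.02+0.52j]]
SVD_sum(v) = [[3.52,4.15,1.83], [3.81,4.49,1.98], [-4.55,-5.35,-2.36]] + [[1.86, -0.57, -2.30], [-3.44, 1.05, 4.24], [-1.44, 0.44, 1.77]] + [[-0.93,1.26,-1.06], [-0.15,0.2,-0.17], [-0.85,1.15,-0.97]]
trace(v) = 8.64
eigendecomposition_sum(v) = [[-1.14+0.00j,0.07+0.00j,-1.29+0.00j], [1.24-0.00j,-0.08-0.00j,1.40-0.00j], [(-1.81+0j),0.12+0.00j,(-2.04+0j)]] + [[2.80+0.57j, (2.38-2.73j), (-0.12-2.24j)],[(-0.51+2.93j), 2.91+2.40j, (2.32-0.19j)],[(-2.51-0.34j), -1.94+2.56j, (0.24+1.97j)]] + [[(2.8-0.57j),2.38+2.73j,-0.12+2.24j],  [(-0.51-2.93j),(2.91-2.4j),2.32+0.19j],  [-2.51+0.34j,(-1.94-2.56j),(0.24-1.97j)]]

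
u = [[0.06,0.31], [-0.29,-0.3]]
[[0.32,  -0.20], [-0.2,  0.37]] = u @ [[-0.47, -0.76], [1.11, -0.51]]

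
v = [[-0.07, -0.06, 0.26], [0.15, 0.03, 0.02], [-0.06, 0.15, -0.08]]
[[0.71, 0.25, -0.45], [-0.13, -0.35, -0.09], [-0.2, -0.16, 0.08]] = v @ [[-1.09, -1.96, -0.24], [-0.56, -1.86, -0.62], [2.31, -0.01, -1.92]]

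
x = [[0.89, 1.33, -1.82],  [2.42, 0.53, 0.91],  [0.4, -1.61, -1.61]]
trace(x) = -0.19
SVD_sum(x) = [[0.81, 0.50, 0.23], [2.06, 1.27, 0.59], [-0.72, -0.44, -0.21]] + [[0.58, -0.07, -1.86], [-0.05, 0.01, 0.16], [0.51, -0.06, -1.64]] + [[-0.50, 0.91, -0.19], [0.41, -0.74, 0.16], [0.61, -1.1, 0.23]]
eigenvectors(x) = [[(-0.7+0j), -0.18-0.46j, (-0.18+0.46j)],[(-0.69+0j), (0.02+0.58j), (0.02-0.58j)],[0.19+0.00j, (-0.65+0j), -0.65-0.00j]]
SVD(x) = [[-0.35, 0.75, -0.56],[-0.88, -0.06, 0.46],[0.31, 0.66, 0.69]] @ diag([2.8127538599301434, 2.603355725471841, 1.869212318090446]) @ [[-0.83,-0.51,-0.24], [0.3,-0.04,-0.95], [0.48,-0.86,0.18]]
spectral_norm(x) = 2.81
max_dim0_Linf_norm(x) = 2.42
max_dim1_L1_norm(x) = 4.04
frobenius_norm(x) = 4.26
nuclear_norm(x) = 7.29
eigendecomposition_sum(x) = [[(1.46+0j), 1.16+0.00j, (-0.37+0j)], [(1.45+0j), (1.15+0j), (-0.37+0j)], [-0.40+0.00j, (-0.32+0j), 0.10+0.00j]] + [[(-0.28+0.44j),  0.08-0.56j,  -0.73-0.41j], [0.49-0.37j,  (-0.31+0.58j),  (0.64+0.74j)], [(0.4+0.56j),  -0.64-0.37j,  -0.86+0.69j]] + [[(-0.28-0.44j),(0.08+0.56j),-0.73+0.41j],  [0.49+0.37j,-0.31-0.58j,0.64-0.74j],  [0.40-0.56j,(-0.64+0.37j),(-0.86-0.69j)]]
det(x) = 13.69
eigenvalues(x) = [(2.71+0j), (-1.45+1.71j), (-1.45-1.71j)]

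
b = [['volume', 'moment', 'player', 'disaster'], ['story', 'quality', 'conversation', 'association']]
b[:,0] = ['volume', 'story']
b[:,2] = ['player', 'conversation']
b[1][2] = 'conversation'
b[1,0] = 'story'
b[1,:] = ['story', 'quality', 'conversation', 'association']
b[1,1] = 'quality'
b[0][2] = 'player'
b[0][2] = 'player'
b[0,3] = 'disaster'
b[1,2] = 'conversation'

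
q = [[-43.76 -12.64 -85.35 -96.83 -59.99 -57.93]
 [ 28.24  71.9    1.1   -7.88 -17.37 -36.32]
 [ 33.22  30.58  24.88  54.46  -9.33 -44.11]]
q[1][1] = 71.9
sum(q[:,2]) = -59.370000000000005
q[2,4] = -9.33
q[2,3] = 54.46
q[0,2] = -85.35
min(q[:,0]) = -43.76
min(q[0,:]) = -96.83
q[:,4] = [-59.99, -17.37, -9.33]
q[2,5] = -44.11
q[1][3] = -7.88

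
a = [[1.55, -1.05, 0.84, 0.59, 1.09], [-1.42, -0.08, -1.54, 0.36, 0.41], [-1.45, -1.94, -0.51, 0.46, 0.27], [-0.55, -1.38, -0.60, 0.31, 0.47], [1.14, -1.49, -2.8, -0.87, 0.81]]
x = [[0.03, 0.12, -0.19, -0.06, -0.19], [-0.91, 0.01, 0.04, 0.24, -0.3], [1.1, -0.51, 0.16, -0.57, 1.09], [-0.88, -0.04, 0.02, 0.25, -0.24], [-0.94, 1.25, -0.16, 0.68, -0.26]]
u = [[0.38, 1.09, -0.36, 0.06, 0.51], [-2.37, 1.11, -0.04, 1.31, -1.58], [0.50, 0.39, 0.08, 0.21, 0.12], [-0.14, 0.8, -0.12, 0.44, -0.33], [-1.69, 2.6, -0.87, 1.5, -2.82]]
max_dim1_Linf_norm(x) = 1.25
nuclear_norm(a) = 10.44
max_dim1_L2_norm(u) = 4.54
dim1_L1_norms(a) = [5.12, 3.81, 4.63, 3.31, 7.11]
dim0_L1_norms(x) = [3.86, 1.93, 0.57, 1.8, 2.08]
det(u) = -0.02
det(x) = -0.01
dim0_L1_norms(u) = [5.08, 5.99, 1.47, 3.52, 5.36]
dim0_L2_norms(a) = [2.85, 3.0, 3.4, 1.24, 1.52]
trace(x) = 0.19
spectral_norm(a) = 4.12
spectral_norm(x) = 2.58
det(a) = 0.13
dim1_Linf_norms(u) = [1.09, 2.37, 0.5, 0.8, 2.82]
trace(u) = -0.81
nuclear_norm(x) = 4.34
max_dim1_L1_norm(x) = 3.43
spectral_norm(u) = 5.54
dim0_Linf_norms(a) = [1.55, 1.94, 2.8, 0.87, 1.09]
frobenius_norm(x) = 2.82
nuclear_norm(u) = 8.59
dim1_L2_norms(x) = [0.3, 0.99, 1.73, 0.95, 1.73]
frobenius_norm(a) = 5.70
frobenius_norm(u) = 5.90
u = a @ x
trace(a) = 2.08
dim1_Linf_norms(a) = [1.55, 1.54, 1.94, 1.38, 2.8]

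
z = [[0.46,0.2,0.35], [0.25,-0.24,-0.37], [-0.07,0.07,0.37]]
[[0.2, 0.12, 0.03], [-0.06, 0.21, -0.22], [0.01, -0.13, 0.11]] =z @ [[0.22, 0.47, -0.24], [0.52, -0.02, 0.36], [-0.02, -0.25, 0.19]]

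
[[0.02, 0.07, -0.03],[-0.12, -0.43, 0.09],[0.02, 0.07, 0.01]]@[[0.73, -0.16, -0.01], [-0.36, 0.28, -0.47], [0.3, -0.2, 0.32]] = [[-0.02, 0.02, -0.04], [0.09, -0.12, 0.23], [-0.01, 0.01, -0.03]]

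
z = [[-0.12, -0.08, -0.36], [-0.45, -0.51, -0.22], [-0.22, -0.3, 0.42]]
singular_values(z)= [0.79, 0.59, 0.01]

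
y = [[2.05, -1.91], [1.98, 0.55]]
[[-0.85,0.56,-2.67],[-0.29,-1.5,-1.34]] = y@[[-0.21,-0.52,-0.82], [0.22,-0.85,0.52]]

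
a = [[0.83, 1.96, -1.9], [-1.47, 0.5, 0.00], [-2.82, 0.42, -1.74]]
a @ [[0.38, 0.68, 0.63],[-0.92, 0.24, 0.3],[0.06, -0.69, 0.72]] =[[-1.60, 2.35, -0.26], [-1.02, -0.88, -0.78], [-1.56, -0.62, -2.90]]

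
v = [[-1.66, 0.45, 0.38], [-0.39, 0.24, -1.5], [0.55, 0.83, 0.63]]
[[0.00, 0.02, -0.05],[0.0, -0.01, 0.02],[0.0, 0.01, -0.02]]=v @ [[-0.0, -0.01, 0.02],  [0.0, 0.01, -0.02],  [0.0, 0.01, -0.02]]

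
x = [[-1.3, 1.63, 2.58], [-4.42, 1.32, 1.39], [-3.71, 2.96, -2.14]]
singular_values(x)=[6.78, 3.64, 1.46]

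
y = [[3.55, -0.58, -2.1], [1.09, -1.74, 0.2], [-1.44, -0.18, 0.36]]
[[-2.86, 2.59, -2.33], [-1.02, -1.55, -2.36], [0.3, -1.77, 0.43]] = y@[[-0.01, 1.07, -0.41], [0.71, 1.58, 1.11], [1.15, 0.14, 0.11]]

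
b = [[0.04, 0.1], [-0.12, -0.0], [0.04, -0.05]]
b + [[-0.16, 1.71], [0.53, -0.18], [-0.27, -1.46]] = [[-0.12, 1.81], [0.41, -0.18], [-0.23, -1.51]]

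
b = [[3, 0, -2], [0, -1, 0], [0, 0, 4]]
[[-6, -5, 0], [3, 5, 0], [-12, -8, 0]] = b@ [[-4, -3, 0], [-3, -5, 0], [-3, -2, 0]]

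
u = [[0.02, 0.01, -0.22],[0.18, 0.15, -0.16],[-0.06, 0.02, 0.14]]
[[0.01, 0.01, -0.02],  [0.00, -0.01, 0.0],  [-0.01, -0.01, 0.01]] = u @ [[-0.02, -0.09, 0.09],[-0.02, -0.03, 0.03],[-0.06, -0.07, 0.11]]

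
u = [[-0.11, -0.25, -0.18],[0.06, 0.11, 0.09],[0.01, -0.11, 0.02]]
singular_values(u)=[0.37, 0.09, 0.0]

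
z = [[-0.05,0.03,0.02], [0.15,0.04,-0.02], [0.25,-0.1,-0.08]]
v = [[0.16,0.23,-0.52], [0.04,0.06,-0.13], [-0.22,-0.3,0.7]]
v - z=[[0.21,0.2,-0.54], [-0.11,0.02,-0.11], [-0.47,-0.20,0.78]]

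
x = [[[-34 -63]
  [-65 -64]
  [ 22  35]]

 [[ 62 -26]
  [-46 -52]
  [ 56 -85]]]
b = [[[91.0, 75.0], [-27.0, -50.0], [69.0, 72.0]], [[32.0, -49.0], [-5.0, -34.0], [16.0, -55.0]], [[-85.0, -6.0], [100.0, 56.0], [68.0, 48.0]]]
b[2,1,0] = 100.0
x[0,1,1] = -64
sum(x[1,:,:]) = -91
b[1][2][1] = -55.0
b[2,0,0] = -85.0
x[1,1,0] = -46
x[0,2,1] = 35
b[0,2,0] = 69.0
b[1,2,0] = 16.0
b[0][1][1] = -50.0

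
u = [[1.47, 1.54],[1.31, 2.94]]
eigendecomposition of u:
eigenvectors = [[-0.87,-0.55],  [0.49,-0.83]]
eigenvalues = [0.61, 3.8]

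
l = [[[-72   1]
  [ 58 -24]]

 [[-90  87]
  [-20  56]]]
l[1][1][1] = 56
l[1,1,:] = [-20, 56]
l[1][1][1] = 56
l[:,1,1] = [-24, 56]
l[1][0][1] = 87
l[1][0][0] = -90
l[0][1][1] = -24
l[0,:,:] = [[-72, 1], [58, -24]]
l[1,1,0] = -20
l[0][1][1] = -24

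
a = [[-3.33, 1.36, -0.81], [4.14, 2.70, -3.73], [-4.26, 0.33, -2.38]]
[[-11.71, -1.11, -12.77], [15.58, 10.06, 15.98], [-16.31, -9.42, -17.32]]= a@[[3.68, 1.5, 3.91],[0.61, 3.94, 0.38],[0.35, 1.82, 0.33]]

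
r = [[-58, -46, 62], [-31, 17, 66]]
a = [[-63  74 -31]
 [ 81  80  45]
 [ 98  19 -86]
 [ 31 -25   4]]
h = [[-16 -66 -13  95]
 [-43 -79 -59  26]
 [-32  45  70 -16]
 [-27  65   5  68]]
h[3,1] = 65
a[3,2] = 4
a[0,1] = 74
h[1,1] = -79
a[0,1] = 74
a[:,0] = [-63, 81, 98, 31]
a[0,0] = -63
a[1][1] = 80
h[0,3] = 95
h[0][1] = -66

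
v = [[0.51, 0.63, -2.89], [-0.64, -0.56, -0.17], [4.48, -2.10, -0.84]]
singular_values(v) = [5.1, 2.89, 0.81]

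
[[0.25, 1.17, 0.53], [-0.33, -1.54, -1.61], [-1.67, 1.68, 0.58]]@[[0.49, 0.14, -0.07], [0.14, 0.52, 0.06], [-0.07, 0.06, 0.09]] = [[0.25,0.68,0.10],[-0.26,-0.94,-0.21],[-0.62,0.67,0.27]]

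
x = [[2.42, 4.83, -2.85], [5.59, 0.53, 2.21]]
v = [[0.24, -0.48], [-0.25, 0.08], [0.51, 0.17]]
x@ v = [[-2.08,-1.26], [2.34,-2.27]]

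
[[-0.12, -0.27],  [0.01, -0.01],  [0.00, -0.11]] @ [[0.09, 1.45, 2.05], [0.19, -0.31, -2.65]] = [[-0.06, -0.09, 0.47], [-0.00, 0.02, 0.05], [-0.02, 0.03, 0.29]]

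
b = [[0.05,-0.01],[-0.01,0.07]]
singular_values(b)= [0.07, 0.05]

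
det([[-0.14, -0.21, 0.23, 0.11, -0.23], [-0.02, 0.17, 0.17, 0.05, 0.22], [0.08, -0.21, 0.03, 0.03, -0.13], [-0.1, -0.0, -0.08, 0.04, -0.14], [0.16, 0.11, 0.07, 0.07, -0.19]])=0.000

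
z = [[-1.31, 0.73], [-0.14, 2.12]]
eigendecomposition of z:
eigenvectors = [[-1.0, -0.21], [-0.04, -0.98]]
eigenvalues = [-1.28, 2.09]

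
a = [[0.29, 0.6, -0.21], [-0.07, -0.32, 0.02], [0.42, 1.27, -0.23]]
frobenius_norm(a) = 1.56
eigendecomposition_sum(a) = [[-0.04+0.00j, (0.13-0j), 0.05-0.00j], [(0.01-0j), (-0.02+0j), (-0.01+0j)], [-0.04+0.00j, 0.13-0.00j, 0.05-0.00j]] + [[0.17+0.13j, 0.23+5.05j, (-0.13+0.72j)],[(-0.04-0.02j), -0.15-1.09j, 0.01-0.16j],[(0.23+0.17j), 0.57+6.81j, -0.14+0.98j]] + [[(0.17-0.13j), (0.23-5.05j), (-0.13-0.72j)], [(-0.04+0.02j), -0.15+1.09j, (0.01+0.16j)], [(0.23-0.17j), 0.57-6.81j, -0.14-0.98j]]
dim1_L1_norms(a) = [1.1, 0.41, 1.92]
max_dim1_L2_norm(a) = 1.36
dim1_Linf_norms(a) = [0.6, 0.32, 1.27]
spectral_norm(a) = 1.56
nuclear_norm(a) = 1.69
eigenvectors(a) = [[-0.71+0.00j, 0.59+0.02j, (0.59-0.02j)], [0.12+0.00j, (-0.13+0.01j), (-0.13-0.01j)], [(-0.69+0j), 0.80+0.00j, 0.80-0.00j]]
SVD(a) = [[-0.44, -0.83, -0.33], [0.21, -0.45, 0.87], [-0.87, 0.32, 0.37]] @ diag([1.5560482290117237, 0.12966478188635197, 0.0009763850896586937]) @ [[-0.33, -0.93, 0.19], [-0.6, 0.36, 0.72], [0.73, -0.12, 0.67]]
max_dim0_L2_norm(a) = 1.44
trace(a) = -0.26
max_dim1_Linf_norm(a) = 1.27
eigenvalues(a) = [(-0.01+0j), (-0.12+0.02j), (-0.12-0.02j)]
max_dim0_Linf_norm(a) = 1.27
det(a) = -0.00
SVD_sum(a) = [[0.23,0.64,-0.13],[-0.11,-0.3,0.06],[0.44,1.26,-0.26]] + [[0.06, -0.04, -0.08],[0.04, -0.02, -0.04],[-0.02, 0.01, 0.03]] + [[-0.00, 0.00, -0.0], [0.0, -0.00, 0.0], [0.0, -0.00, 0.0]]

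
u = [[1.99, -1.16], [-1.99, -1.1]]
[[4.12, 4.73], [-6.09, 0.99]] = u@[[2.58,0.9], [0.87,-2.53]]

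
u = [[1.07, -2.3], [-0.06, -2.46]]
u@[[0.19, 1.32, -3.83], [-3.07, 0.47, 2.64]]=[[7.26, 0.33, -10.17], [7.54, -1.24, -6.26]]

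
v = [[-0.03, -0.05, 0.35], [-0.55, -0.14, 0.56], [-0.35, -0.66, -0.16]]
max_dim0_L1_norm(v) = 1.07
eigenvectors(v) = [[0.72+0.00j,  (0.06+0.31j),  0.06-0.31j],[(-0.58+0j),  (-0.14+0.61j),  -0.14-0.61j],[0.37+0.00j,  (-0.71+0j),  (-0.71-0j)]]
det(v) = 0.11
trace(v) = -0.33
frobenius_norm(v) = 1.16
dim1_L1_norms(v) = [0.43, 1.25, 1.17]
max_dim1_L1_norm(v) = 1.25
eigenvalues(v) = [(0.19+0j), (-0.26+0.73j), (-0.26-0.73j)]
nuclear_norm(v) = 1.78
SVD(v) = [[0.23, -0.34, 0.91], [0.78, -0.49, -0.38], [0.58, 0.8, 0.16]] @ diag([0.9186164307536993, 0.6852709864777508, 0.1784587578157631]) @ [[-0.7, -0.55, 0.46], [-0.0, -0.65, -0.76], [0.72, -0.53, 0.45]]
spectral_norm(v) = 0.92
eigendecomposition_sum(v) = [[(0.13+0j), -0.06+0.00j, 0.02+0.00j], [-0.10-0.00j, 0.05-0.00j, (-0.02+0j)], [(0.06+0j), (-0.03+0j), 0.01+0.00j]] + [[(-0.08+0.11j), 0.01+0.14j, 0.16+0.01j], [-0.22+0.14j, (-0.1+0.26j), (0.29+0.14j)], [-0.21-0.21j, -0.31-0.04j, (-0.09+0.35j)]] + [[(-0.08-0.11j),0.01-0.14j,0.16-0.01j], [(-0.22-0.14j),(-0.1-0.26j),0.29-0.14j], [(-0.21+0.21j),-0.31+0.04j,-0.09-0.35j]]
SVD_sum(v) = [[-0.15, -0.12, 0.1], [-0.5, -0.39, 0.33], [-0.37, -0.29, 0.25]] + [[0.0, 0.15, 0.18],[0.0, 0.22, 0.26],[-0.0, -0.36, -0.42]] + [[0.12,  -0.09,  0.07], [-0.05,  0.04,  -0.03], [0.02,  -0.01,  0.01]]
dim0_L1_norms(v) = [0.93, 0.85, 1.07]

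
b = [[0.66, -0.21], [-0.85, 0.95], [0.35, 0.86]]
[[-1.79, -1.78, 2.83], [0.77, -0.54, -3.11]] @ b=[[1.32, 1.12],[-0.12, -3.35]]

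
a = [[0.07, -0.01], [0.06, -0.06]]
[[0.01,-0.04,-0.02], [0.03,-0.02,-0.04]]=a@[[0.02, -0.57, -0.29],[-0.46, -0.22, 0.43]]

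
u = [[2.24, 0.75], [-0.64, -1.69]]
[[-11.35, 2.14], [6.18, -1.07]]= u@[[-4.40, 0.85],[-1.99, 0.31]]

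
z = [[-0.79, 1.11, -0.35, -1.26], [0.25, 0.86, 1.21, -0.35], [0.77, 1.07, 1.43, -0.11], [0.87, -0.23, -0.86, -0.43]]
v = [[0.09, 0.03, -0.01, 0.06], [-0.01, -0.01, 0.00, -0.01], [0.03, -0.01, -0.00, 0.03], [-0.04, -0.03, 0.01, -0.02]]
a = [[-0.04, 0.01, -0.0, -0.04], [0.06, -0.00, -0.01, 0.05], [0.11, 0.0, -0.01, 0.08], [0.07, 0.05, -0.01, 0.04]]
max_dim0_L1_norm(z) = 3.85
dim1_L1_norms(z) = [3.51, 2.67, 3.38, 2.39]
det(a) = -0.00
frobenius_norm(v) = 0.13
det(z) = -0.98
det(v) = 0.00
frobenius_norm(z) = 3.39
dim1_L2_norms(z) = [1.89, 1.55, 1.95, 1.32]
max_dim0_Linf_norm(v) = 0.09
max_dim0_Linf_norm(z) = 1.43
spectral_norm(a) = 0.19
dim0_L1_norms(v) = [0.17, 0.08, 0.02, 0.12]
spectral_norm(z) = 2.55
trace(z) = 1.07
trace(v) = 0.06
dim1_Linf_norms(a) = [0.04, 0.06, 0.11, 0.07]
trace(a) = -0.01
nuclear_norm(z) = 5.80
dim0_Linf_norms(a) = [0.11, 0.05, 0.01, 0.08]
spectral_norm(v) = 0.13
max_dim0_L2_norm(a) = 0.15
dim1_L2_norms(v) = [0.11, 0.02, 0.04, 0.05]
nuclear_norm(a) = 0.25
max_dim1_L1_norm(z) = 3.51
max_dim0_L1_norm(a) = 0.28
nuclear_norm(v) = 0.17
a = z @ v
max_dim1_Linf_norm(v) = 0.09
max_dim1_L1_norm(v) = 0.19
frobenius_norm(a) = 0.19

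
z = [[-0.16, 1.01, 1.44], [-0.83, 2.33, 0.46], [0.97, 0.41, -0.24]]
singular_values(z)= [2.87, 1.13, 1.04]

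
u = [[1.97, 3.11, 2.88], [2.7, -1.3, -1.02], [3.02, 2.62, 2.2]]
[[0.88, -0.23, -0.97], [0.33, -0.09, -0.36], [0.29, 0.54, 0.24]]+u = [[2.85, 2.88, 1.91], [3.03, -1.39, -1.38], [3.31, 3.16, 2.44]]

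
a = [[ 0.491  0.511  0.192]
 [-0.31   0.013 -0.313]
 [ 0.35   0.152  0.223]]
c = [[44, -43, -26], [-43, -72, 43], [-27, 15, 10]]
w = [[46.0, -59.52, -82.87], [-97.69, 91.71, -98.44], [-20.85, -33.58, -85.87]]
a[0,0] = 0.491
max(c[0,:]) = 44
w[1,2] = -98.44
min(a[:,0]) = -0.31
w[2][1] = -33.58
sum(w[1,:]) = -104.42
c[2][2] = 10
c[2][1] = 15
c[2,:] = [-27, 15, 10]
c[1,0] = -43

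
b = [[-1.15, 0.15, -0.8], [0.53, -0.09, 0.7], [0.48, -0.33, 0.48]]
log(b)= [[(0.24+4.28j), (0.98+0.23j), 0.27+2.47j], [(0.36-1.27j), (-1.74-0.07j), 1.89-0.73j], [-0.75-1.87j, -1.56-0.10j, (-0.82-1.08j)]]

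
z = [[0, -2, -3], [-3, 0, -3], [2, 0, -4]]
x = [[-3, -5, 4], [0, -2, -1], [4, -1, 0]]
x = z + [[-3, -3, 7], [3, -2, 2], [2, -1, 4]]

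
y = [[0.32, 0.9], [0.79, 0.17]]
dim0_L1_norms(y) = [1.11, 1.07]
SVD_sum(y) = [[0.58, 0.67],[0.43, 0.49]] + [[-0.26, 0.23], [0.36, -0.32]]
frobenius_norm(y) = 1.25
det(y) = -0.66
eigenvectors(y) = [[0.76, -0.70],[0.65, 0.72]]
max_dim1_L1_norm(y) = 1.22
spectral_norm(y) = 1.10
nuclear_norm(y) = 1.70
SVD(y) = [[-0.81, -0.59], [-0.59, 0.81]] @ diag([1.0994194634658863, 0.5972242822862974]) @ [[-0.66,  -0.75], [0.75,  -0.66]]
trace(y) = 0.49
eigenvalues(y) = [1.09, -0.6]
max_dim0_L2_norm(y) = 0.92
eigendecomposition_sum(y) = [[0.59, 0.58], [0.51, 0.5]] + [[-0.27, 0.32], [0.28, -0.33]]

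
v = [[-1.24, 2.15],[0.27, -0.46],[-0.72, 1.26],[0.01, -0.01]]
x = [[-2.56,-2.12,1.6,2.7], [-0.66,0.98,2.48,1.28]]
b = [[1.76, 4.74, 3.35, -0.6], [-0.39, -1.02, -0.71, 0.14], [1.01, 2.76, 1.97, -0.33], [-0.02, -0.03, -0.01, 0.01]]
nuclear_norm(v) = 2.93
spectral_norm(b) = 7.18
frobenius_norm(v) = 2.92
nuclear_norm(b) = 7.22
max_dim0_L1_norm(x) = 4.08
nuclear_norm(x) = 7.35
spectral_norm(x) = 4.92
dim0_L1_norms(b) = [3.18, 8.55, 6.04, 1.08]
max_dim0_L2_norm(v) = 2.53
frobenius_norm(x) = 5.48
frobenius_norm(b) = 7.18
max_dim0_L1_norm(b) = 8.55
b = v @ x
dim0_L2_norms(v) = [1.46, 2.53]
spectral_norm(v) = 2.92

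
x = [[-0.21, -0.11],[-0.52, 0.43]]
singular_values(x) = [0.68, 0.22]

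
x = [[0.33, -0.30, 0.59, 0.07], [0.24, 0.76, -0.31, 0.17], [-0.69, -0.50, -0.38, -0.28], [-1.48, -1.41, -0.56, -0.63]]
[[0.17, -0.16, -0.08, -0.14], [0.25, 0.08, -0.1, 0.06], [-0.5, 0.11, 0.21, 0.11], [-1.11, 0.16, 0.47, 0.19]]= x @ [[0.44,  0.18,  -0.2,  -0.47], [0.26,  -0.15,  -0.1,  0.21], [0.18,  -0.45,  -0.07,  0.1], [-0.01,  0.06,  0.01,  0.24]]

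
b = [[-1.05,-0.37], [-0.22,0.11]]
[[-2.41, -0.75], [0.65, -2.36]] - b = [[-1.36, -0.38], [0.87, -2.47]]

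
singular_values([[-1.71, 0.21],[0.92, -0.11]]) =[1.96, 0.0]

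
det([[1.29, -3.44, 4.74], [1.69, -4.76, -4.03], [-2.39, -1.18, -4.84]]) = -101.062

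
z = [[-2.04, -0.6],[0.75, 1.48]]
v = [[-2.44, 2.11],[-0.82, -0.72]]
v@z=[[6.56,4.59], [1.13,-0.57]]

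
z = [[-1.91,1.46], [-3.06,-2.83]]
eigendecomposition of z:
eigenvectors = [[-0.12-0.55j, -0.12+0.55j], [(0.82+0j), (0.82-0j)]]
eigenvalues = [(-2.37+2.06j), (-2.37-2.06j)]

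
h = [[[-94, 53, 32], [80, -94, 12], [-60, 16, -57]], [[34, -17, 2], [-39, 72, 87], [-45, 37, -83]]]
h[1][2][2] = -83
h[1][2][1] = 37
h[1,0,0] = 34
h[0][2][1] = 16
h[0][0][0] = -94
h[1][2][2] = -83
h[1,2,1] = 37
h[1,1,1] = 72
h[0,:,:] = [[-94, 53, 32], [80, -94, 12], [-60, 16, -57]]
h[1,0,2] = 2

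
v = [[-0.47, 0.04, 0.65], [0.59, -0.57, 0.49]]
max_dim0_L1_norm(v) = 1.14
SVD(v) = [[0.07, 1.00],[1.0, -0.07]] @ diag([0.9562201209088259, 0.8023360146279801]) @ [[0.58, -0.59, 0.56], [-0.63, 0.10, 0.77]]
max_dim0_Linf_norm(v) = 0.65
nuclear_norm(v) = 1.76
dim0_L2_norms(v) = [0.75, 0.57, 0.81]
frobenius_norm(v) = 1.25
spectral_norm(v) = 0.96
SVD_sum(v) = [[0.04, -0.04, 0.04], [0.56, -0.56, 0.53]] + [[-0.51, 0.08, 0.61], [0.03, -0.01, -0.04]]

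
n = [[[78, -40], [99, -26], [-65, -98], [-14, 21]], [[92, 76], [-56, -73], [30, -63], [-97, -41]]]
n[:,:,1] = [[-40, -26, -98, 21], [76, -73, -63, -41]]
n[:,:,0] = [[78, 99, -65, -14], [92, -56, 30, -97]]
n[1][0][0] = 92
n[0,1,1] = -26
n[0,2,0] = -65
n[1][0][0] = 92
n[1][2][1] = -63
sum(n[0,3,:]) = 7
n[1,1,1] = -73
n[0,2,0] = -65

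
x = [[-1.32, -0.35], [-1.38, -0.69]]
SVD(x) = [[-0.66, -0.75], [-0.75, 0.66]] @ diag([2.049840150801506, 0.20869920019506233]) @ [[0.93, 0.37],[0.37, -0.93]]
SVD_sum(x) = [[-1.26, -0.5], [-1.43, -0.56]] + [[-0.06, 0.15], [0.05, -0.13]]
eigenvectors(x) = [[-0.62, 0.31], [-0.79, -0.95]]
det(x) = 0.43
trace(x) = -2.01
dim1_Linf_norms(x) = [1.32, 1.38]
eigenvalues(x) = [-1.77, -0.24]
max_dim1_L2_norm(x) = 1.54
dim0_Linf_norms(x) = [1.38, 0.69]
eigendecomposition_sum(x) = [[-1.25,-0.41],[-1.60,-0.52]] + [[-0.07, 0.06], [0.22, -0.17]]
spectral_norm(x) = 2.05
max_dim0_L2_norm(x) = 1.91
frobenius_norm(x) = 2.06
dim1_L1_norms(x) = [1.67, 2.07]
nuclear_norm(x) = 2.26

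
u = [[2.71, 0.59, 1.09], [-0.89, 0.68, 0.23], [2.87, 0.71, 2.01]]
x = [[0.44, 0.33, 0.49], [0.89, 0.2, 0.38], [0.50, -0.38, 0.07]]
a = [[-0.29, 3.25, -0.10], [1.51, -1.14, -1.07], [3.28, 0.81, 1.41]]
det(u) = 1.89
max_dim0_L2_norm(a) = 3.62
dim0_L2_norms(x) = [1.11, 0.54, 0.62]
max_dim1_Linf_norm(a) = 3.28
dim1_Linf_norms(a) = [3.25, 1.51, 3.28]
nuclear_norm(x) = 1.97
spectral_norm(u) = 4.66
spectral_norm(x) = 1.25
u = a @ x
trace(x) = 0.71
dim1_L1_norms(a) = [3.64, 3.72, 5.5]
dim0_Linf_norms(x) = [0.89, 0.38, 0.49]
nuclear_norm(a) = 8.71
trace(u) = 5.40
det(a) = -18.61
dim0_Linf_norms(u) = [2.87, 0.71, 2.01]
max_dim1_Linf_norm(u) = 2.87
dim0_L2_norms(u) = [4.05, 1.15, 2.3]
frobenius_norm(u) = 4.79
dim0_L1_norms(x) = [1.83, 0.91, 0.94]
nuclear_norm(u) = 6.11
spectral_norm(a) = 3.77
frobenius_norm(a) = 5.37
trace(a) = -0.02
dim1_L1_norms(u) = [4.39, 1.8, 5.59]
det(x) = -0.10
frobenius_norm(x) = 1.39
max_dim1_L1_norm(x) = 1.47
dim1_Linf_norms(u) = [2.71, 0.89, 2.87]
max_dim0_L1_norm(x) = 1.83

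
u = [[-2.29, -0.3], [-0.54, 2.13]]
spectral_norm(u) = 2.39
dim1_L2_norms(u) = [2.31, 2.2]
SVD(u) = [[-0.83, -0.55],[-0.55, 0.83]] @ diag([2.3937775626696944, 2.105333460632575]) @ [[0.92, -0.39], [0.39, 0.92]]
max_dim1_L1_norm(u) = 2.67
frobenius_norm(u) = 3.19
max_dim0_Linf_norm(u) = 2.29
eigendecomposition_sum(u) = [[-2.31,-0.16],[-0.28,-0.02]] + [[0.02, -0.14], [-0.26, 2.15]]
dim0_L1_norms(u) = [2.83, 2.43]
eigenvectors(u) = [[-0.99, 0.07], [-0.12, -1.00]]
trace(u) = -0.16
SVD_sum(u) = [[-1.84, 0.77],[-1.22, 0.51]] + [[-0.45,  -1.07], [0.68,  1.62]]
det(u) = -5.04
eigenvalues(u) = [-2.33, 2.17]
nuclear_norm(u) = 4.50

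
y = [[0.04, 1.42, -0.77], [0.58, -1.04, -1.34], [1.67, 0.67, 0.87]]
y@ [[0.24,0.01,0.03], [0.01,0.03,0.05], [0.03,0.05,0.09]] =[[0.0,  0.00,  0.00], [0.09,  -0.09,  -0.16], [0.43,  0.08,  0.16]]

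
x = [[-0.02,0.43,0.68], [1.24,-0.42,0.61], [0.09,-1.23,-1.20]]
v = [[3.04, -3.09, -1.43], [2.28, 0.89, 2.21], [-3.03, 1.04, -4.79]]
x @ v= [[-1.14,  1.15,  -2.28], [0.96,  -3.57,  -5.62], [1.11,  -2.62,  2.9]]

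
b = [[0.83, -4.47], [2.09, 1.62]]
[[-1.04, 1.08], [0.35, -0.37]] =b @ [[-0.01, 0.01], [0.23, -0.24]]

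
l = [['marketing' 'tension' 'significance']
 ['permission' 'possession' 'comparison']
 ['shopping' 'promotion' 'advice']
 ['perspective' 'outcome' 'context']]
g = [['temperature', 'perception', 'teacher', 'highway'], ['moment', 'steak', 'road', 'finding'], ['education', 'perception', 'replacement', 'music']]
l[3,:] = ['perspective', 'outcome', 'context']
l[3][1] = 'outcome'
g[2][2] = 'replacement'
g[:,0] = ['temperature', 'moment', 'education']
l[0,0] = 'marketing'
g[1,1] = 'steak'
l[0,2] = 'significance'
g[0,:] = ['temperature', 'perception', 'teacher', 'highway']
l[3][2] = 'context'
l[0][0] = 'marketing'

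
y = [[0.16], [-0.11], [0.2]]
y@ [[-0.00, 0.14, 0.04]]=[[0.00,0.02,0.01], [0.00,-0.02,-0.0], [0.00,0.03,0.01]]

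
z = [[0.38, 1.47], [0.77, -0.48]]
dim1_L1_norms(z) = [1.85, 1.25]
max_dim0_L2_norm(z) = 1.55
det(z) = -1.31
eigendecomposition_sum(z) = [[0.75, 0.7], [0.37, 0.34]] + [[-0.37, 0.77], [0.40, -0.82]]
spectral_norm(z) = 1.55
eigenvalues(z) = [1.1, -1.2]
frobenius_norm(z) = 1.77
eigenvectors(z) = [[0.9,  -0.68],[0.44,  0.73]]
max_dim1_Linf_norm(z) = 1.47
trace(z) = -0.10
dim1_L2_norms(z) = [1.52, 0.91]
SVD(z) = [[-0.97, 0.25], [0.25, 0.97]] @ diag([1.553261688472387, 0.8461549072858399]) @ [[-0.11, -0.99],[0.99, -0.11]]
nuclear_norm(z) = 2.40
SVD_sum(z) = [[0.17, 1.49],[-0.04, -0.39]] + [[0.21, -0.02], [0.81, -0.09]]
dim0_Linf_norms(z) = [0.77, 1.47]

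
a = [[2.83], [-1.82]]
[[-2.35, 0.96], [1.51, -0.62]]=a@[[-0.83, 0.34]]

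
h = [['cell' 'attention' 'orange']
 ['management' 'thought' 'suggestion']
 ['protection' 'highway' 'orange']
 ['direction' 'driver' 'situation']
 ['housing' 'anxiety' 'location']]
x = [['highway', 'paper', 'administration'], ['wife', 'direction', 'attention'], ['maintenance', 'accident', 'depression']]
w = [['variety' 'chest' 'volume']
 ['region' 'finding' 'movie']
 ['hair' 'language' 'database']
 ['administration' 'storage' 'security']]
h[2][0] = 'protection'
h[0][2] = 'orange'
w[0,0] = 'variety'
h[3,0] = 'direction'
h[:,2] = ['orange', 'suggestion', 'orange', 'situation', 'location']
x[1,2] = 'attention'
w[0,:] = ['variety', 'chest', 'volume']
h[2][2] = 'orange'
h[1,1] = 'thought'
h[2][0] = 'protection'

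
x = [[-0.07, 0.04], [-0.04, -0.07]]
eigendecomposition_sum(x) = [[-0.04+0.02j, 0.02+0.03j], [-0.02-0.04j, (-0.04+0.02j)]] + [[-0.04-0.02j,(0.02-0.03j)], [-0.02+0.04j,(-0.04-0.02j)]]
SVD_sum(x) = [[-0.07,  0.00], [-0.04,  0.00]] + [[0.00, 0.04], [0.0, -0.07]]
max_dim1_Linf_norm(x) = 0.07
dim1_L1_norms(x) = [0.11, 0.11]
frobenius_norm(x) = 0.11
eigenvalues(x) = [(-0.07+0.04j), (-0.07-0.04j)]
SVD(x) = [[-0.87, -0.50],[-0.5, 0.87]] @ diag([0.0806225774829855, 0.0806225774829855]) @ [[1.00, 0.0], [-0.0, -1.00]]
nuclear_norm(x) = 0.16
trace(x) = -0.14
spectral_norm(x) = 0.08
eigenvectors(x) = [[-0.71j, 0.71j],  [(0.71+0j), 0.71-0.00j]]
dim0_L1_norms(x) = [0.11, 0.11]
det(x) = 0.01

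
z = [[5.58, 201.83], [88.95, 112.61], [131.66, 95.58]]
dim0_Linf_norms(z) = [131.66, 201.83]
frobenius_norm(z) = 296.36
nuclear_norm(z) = 389.42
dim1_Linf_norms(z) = [201.83, 112.61, 131.66]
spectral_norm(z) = 272.19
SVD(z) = [[0.68, -0.71], [0.51, 0.26], [0.53, 0.65]] @ diag([272.1876249536606, 117.23220002237196]) @ [[0.44, 0.9], [0.90, -0.44]]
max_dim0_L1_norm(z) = 410.02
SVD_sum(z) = [[80.43,165.45], [61.28,126.06], [62.75,129.08]] + [[-74.85, 36.38], [27.67, -13.45], [68.91, -33.5]]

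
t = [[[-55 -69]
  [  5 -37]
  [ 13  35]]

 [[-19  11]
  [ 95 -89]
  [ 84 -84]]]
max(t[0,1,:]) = 5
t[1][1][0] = 95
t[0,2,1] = 35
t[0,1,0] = 5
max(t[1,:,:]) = 95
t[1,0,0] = -19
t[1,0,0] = -19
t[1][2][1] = -84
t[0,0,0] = -55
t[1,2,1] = -84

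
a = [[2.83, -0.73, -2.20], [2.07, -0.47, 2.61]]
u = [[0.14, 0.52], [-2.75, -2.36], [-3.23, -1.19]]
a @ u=[[9.51, 5.81], [-6.85, -0.92]]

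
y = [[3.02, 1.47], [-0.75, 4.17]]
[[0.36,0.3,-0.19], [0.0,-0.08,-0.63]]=y@[[0.11,0.1,0.01],  [0.02,0.00,-0.15]]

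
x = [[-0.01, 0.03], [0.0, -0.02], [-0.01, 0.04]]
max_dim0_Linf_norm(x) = 0.04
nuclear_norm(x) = 0.06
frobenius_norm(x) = 0.06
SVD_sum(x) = [[-0.01, 0.03], [0.0, -0.02], [-0.01, 0.04]] + [[-0.0, -0.00], [-0.00, -0.0], [-0.0, -0.0]]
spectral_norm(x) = 0.06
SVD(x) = [[0.57,0.48], [-0.35,0.88], [0.74,0.04]] @ diag([0.05541381265149109, 0.005413812651491101]) @ [[-0.24,0.97], [-0.97,-0.24]]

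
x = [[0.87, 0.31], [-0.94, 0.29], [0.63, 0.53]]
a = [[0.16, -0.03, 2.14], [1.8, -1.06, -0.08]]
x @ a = [[0.70, -0.35, 1.84],  [0.37, -0.28, -2.03],  [1.05, -0.58, 1.31]]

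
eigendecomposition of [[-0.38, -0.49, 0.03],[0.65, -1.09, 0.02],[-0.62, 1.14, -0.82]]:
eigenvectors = [[-0.34+0.08j, (-0.34-0.08j), 0j], [(-0.15+0.37j), -0.15-0.37j, 0.06+0.00j], [0.85+0.00j, (0.85-0j), 1.00+0.00j]]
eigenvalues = [(-0.77+0.43j), (-0.77-0.43j), (-0.75+0j)]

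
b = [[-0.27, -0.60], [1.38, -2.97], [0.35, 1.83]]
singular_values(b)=[3.67, 1.07]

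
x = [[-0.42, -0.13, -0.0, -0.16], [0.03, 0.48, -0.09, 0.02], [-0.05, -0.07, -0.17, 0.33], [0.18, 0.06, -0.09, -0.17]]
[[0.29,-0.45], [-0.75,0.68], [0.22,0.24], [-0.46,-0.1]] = x @ [[-0.63, 0.21], [-1.33, 1.39], [1.22, 0.22], [0.93, 1.16]]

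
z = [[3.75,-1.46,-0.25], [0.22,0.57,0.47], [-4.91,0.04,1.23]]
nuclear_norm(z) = 8.34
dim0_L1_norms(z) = [8.88, 2.07, 1.95]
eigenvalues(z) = [(4.35+0j), (0.6+0.96j), (0.6-0.96j)]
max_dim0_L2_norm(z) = 6.18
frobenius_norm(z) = 6.52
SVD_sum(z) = [[3.80, -0.57, -0.69], [0.05, -0.01, -0.01], [-4.87, 0.73, 0.88]] + [[-0.09,-0.93,0.28], [0.04,0.41,-0.12], [-0.07,-0.73,0.22]] + [[0.04, 0.04, 0.16], [0.13, 0.17, 0.60], [0.03, 0.04, 0.13]]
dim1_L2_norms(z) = [4.03, 0.77, 5.06]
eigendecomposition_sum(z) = [[(3.42+0j), (-1.33+0j), -0.47-0.00j],[-0.47+0.00j, (0.18+0j), (0.07+0j)],[-5.39+0.00j, 2.09+0.00j, 0.75+0.00j]] + [[0.17+0.04j, -0.07+0.25j, (0.11+0j)], [(0.35-0.14j), 0.19+0.52j, (0.2-0.14j)], [(0.24+0.68j), -1.03+0.32j, (0.24+0.4j)]] + [[0.17-0.04j, -0.07-0.25j, 0.11-0.00j], [0.35+0.14j, (0.19-0.52j), 0.20+0.14j], [0.24-0.68j, (-1.03-0.32j), (0.24-0.4j)]]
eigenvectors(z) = [[0.53+0.00j, (-0.11+0.17j), -0.11-0.17j], [-0.07+0.00j, 0.02+0.45j, 0.02-0.45j], [(-0.84+0j), -0.87+0.00j, -0.87-0.00j]]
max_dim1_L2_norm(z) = 5.06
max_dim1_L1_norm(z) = 6.18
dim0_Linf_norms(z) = [4.91, 1.46, 1.23]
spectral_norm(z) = 6.35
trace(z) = 5.55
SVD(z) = [[-0.62, 0.75, 0.25], [-0.01, -0.33, 0.94], [0.79, 0.58, 0.21]] @ diag([6.3478660019154205, 1.3125831315274208, 0.6746278563445411]) @ [[-0.97, 0.15, 0.18], [-0.09, -0.95, 0.28], [0.21, 0.26, 0.94]]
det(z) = 5.62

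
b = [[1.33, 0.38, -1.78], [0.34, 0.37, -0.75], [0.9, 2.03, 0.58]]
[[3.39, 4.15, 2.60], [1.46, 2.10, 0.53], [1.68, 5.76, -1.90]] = b @ [[0.68, 0.99, 1.31], [0.87, 2.69, -1.30], [-1.21, -1.02, -0.76]]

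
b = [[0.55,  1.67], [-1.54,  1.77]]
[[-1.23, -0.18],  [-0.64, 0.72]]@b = [[-0.4, -2.37],  [-1.46, 0.21]]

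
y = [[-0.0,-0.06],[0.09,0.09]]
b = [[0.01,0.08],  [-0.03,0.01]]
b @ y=[[0.01,0.01],[0.00,0.0]]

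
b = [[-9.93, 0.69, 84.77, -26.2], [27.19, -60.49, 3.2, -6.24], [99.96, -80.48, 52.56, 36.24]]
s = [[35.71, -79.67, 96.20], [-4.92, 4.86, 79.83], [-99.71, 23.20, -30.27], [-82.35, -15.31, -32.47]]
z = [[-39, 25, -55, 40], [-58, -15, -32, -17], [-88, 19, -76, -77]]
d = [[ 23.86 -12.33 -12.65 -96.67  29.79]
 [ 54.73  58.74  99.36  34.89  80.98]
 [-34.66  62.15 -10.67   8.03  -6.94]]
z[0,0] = -39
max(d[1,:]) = 99.36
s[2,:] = [-99.71, 23.2, -30.27]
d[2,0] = -34.66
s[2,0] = -99.71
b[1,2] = 3.2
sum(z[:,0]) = -185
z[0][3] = 40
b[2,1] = -80.48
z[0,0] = -39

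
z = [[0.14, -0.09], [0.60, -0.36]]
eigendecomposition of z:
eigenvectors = [[0.5,0.25],  [0.87,0.97]]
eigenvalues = [-0.02, -0.2]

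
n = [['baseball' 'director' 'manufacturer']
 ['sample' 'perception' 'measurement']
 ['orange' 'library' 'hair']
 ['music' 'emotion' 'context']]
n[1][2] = 'measurement'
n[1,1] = 'perception'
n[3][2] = 'context'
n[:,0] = ['baseball', 'sample', 'orange', 'music']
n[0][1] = 'director'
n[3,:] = ['music', 'emotion', 'context']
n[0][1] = 'director'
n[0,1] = 'director'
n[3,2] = 'context'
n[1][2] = 'measurement'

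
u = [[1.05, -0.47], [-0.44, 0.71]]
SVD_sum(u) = [[0.92, -0.65], [-0.63, 0.44]] + [[0.13, 0.18],[0.19, 0.27]]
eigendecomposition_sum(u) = [[0.92, -0.66], [-0.62, 0.44]] + [[0.13, 0.19], [0.18, 0.27]]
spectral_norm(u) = 1.37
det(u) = 0.54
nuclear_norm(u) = 1.76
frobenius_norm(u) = 1.42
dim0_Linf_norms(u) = [1.05, 0.71]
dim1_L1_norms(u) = [1.52, 1.15]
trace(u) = 1.76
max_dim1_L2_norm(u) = 1.15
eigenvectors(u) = [[0.83, 0.58],  [-0.56, 0.81]]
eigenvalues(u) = [1.37, 0.39]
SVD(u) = [[-0.83, 0.56], [0.56, 0.83]] @ diag([1.3658489450218647, 0.39440671822708506]) @ [[-0.82, 0.58], [0.58, 0.82]]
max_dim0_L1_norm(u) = 1.49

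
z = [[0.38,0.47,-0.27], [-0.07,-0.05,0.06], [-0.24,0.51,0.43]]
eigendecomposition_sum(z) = [[0.25, -0.04, -0.29],[-0.05, 0.01, 0.06],[-0.36, 0.06, 0.42]] + [[0.14, 0.57, 0.01], [-0.02, -0.08, -0.00], [0.13, 0.50, 0.01]] + [[-0.01, -0.06, 0.00], [0.00, 0.02, -0.0], [-0.01, -0.05, 0.0]]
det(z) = 0.00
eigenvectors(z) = [[0.56,-0.75,0.73], [-0.12,0.1,-0.2], [-0.82,-0.66,0.66]]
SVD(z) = [[0.40, 0.9, 0.15], [-0.02, -0.16, 0.99], [0.92, -0.4, -0.04]] @ diag([0.7185298490248989, 0.6599347808577523, 0.0009700899372440938]) @ [[-0.09,0.91,0.40], [0.68,0.35,-0.64], [-0.73,0.21,-0.66]]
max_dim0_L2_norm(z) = 0.7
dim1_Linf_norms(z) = [0.47, 0.07, 0.51]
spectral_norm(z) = 0.72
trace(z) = 0.76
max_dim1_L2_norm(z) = 0.71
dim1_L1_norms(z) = [1.12, 0.18, 1.18]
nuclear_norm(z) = 1.38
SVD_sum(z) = [[-0.03, 0.26, 0.11], [0.0, -0.01, -0.01], [-0.06, 0.6, 0.26]] + [[0.41, 0.21, -0.38], [-0.07, -0.04, 0.07], [-0.18, -0.09, 0.17]] + [[-0.00, 0.0, -0.00], [-0.00, 0.00, -0.00], [0.0, -0.00, 0.00]]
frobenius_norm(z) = 0.98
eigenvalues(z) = [0.67, 0.08, 0.01]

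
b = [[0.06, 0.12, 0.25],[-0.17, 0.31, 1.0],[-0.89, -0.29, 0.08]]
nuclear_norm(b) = 2.04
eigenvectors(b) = [[-0.32+0.00j, -0.21+0.07j, (-0.21-0.07j)], [0.88+0.00j, -0.79+0.00j, -0.79-0.00j], [(-0.34+0j), 0.03-0.57j, 0.03+0.57j]]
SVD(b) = [[0.20, -0.19, 0.96],  [0.92, -0.29, -0.25],  [0.33, 0.94, 0.11]] @ diag([1.111817507802173, 0.9230050269335041, 0.004852793014924036]) @ [[-0.39, 0.19, 0.9], [-0.86, -0.42, -0.29], [-0.32, 0.89, -0.33]]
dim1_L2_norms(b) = [0.28, 1.06, 0.94]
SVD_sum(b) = [[-0.09, 0.04, 0.20], [-0.40, 0.20, 0.92], [-0.14, 0.07, 0.33]] + [[0.15, 0.07, 0.05], [0.23, 0.11, 0.08], [-0.75, -0.36, -0.25]] + [[-0.00, 0.00, -0.00], [0.00, -0.0, 0.00], [-0.00, 0.0, -0.00]]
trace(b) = 0.45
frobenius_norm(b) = 1.45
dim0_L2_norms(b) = [0.91, 0.44, 1.03]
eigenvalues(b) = [(-0.01+0j), (0.23+0.73j), (0.23-0.73j)]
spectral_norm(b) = 1.11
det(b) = -0.00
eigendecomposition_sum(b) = [[(-0+0j), 0.00-0.00j, (-0-0j)], [0.01-0.00j, -0.00+0.00j, 0.00+0.00j], [-0.00+0.00j, -0j, (-0-0j)]] + [[0.03+0.17j, (0.06+0.04j), (0.13-0.07j)], [(-0.09+0.62j), 0.16+0.20j, (0.5-0.08j)], [-0.44-0.09j, -0.15+0.10j, 0.04+0.36j]] + [[(0.03-0.17j), 0.06-0.04j, (0.13+0.07j)], [(-0.09-0.62j), (0.16-0.2j), (0.5+0.08j)], [(-0.44+0.09j), (-0.15-0.1j), 0.04-0.36j]]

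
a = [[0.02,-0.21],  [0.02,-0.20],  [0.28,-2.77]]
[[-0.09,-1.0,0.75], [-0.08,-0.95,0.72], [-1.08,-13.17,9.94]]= a@[[4.27, 4.91, 3.94], [0.82, 5.25, -3.19]]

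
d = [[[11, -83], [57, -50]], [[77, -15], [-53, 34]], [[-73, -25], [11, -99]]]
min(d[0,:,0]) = 11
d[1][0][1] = -15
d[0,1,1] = -50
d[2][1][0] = 11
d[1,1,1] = 34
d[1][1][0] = -53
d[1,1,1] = 34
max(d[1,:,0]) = 77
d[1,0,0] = 77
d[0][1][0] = 57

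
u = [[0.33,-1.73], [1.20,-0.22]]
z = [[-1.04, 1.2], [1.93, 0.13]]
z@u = [[1.1, 1.54], [0.79, -3.37]]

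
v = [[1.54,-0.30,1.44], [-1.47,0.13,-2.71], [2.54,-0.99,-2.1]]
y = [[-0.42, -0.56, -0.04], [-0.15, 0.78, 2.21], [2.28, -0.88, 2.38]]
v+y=[[1.12, -0.86, 1.4], [-1.62, 0.91, -0.5], [4.82, -1.87, 0.28]]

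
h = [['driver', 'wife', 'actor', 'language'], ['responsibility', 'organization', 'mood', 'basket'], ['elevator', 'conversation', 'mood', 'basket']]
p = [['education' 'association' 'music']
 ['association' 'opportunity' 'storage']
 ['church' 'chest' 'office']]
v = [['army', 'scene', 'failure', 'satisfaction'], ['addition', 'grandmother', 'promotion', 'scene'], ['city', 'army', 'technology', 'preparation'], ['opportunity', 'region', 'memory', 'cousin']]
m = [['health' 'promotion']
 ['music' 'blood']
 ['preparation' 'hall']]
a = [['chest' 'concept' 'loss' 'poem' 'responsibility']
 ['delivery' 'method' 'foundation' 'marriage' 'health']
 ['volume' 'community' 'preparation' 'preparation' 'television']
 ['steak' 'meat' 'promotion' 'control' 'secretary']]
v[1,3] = 'scene'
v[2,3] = 'preparation'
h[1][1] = 'organization'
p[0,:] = ['education', 'association', 'music']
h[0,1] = 'wife'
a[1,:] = ['delivery', 'method', 'foundation', 'marriage', 'health']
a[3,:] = ['steak', 'meat', 'promotion', 'control', 'secretary']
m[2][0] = 'preparation'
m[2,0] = 'preparation'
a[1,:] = ['delivery', 'method', 'foundation', 'marriage', 'health']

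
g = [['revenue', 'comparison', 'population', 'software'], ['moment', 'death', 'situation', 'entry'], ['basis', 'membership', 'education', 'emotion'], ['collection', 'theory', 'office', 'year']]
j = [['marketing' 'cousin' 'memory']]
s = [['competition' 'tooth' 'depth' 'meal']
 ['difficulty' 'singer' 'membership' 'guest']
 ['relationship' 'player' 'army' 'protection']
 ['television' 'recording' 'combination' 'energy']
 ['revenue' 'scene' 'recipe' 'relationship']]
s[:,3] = ['meal', 'guest', 'protection', 'energy', 'relationship']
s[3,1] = 'recording'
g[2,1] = 'membership'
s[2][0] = 'relationship'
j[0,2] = 'memory'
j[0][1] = 'cousin'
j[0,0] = 'marketing'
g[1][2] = 'situation'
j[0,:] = ['marketing', 'cousin', 'memory']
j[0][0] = 'marketing'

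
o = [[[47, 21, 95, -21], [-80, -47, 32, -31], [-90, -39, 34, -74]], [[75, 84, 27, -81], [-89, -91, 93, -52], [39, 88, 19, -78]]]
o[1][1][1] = -91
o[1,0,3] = -81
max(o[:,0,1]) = 84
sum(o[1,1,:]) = -139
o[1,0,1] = 84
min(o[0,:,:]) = -90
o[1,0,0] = 75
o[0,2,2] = 34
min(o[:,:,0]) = -90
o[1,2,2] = 19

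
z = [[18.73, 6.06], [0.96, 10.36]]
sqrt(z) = [[4.32, 0.81], [0.13, 3.20]]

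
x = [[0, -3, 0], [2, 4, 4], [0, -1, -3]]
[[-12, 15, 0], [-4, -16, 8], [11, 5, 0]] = x @[[0, 2, 4], [4, -5, 0], [-5, 0, 0]]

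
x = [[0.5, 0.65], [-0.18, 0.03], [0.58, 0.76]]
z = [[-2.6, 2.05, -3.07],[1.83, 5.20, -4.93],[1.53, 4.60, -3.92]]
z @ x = [[-3.45, -3.96], [-2.88, -2.4], [-2.34, -1.85]]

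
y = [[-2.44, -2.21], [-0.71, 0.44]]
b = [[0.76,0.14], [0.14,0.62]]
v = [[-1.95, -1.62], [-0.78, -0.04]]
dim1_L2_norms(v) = [2.54, 0.78]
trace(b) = 1.38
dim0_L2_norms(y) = [2.54, 2.25]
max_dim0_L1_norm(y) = 3.15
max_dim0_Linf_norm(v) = 1.95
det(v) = -1.19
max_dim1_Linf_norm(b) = 0.76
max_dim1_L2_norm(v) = 2.54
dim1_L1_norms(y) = [4.65, 1.15]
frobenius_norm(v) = 2.65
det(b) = 0.45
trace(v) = -1.99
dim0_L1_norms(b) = [0.9, 0.76]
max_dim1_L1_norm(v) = 3.57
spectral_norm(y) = 3.30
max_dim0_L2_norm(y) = 2.54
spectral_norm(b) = 0.85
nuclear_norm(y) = 4.10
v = b @ y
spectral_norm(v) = 2.61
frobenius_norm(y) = 3.40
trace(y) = -2.00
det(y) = -2.64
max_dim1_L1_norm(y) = 4.65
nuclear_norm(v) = 3.07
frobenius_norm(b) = 1.00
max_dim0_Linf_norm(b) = 0.76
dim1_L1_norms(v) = [3.57, 0.82]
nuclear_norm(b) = 1.38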